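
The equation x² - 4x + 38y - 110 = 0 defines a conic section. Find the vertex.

Only x is squared. Complete the square in x: (x - 2)² = -38(y - 3).
Vertex (2, 3); 4p = -38 so p = -19/2. Opens down.

(2, 3)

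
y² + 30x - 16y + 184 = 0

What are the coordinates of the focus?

(-23/2, 8)

Only y is squared. Complete the square in y: (y - 8)² = -30(x + 4).
Vertex (-4, 8); 4p = -30 so p = -15/2. Opens left.
Focus is p units from the vertex along the axis: (h + p, k).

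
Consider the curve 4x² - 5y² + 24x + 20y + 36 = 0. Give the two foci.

Rearranging, 4(x² + 6x) -5(y² - 4y) = -36.
4(x + 3)² -5(y - 2)² = -36 + 36 - 20 = -20
Dividing both sides by -20: (y - 2)²/4 - (x + 3)²/5 = 1
Hyperbola, center (-3, 2), transverse axis vertical; a² = 4, b² = 5.
c² = a² + b² = 4 + 5 = 9, so c = 3.
Foci lie on the vertical axis through the center: (h, k ± c).

(-3, -1) and (-3, 5)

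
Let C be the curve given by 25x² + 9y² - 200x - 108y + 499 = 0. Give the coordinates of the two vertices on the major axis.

25(x² - 8x) + 9(y² - 12y) = -499
Complete the square: 25(x - 4)² + 9(y - 6)² = -499 + 400 + 324 = 225
Dividing both sides by 225: (x - 4)²/9 + (y - 6)²/25 = 1
Ellipse, center (4, 6), major axis vertical; a² = 25, b² = 9.
a = 5. Vertices at (h, k ± a).

(4, 1) and (4, 11)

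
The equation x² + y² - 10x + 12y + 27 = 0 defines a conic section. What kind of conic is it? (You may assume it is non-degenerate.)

No xy term. Coefficients of x² and y² are A = 1, C = 1.
A = C (same sign) ⇒ circle.

circle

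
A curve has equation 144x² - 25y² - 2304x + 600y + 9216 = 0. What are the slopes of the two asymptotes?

12/5 and -12/5

Group: 144(x² - 16x) -25(y² - 24y) = -9216
Complete the square in x and y: 144(x - 8)² -25(y - 12)² = -9216 + 9216 - 3600 = -3600
Divide through by -3600 to get (y - 12)²/144 - (x - 8)²/25 = 1.
Hyperbola, center (8, 12), transverse axis vertical; a² = 144, b² = 25.
For a vertical hyperbola the asymptotes have slope ±a/b.
Here that is ±12/5.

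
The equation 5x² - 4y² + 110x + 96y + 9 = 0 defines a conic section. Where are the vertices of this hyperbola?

(-13, 12) and (-9, 12)

Group the x- and y-terms: 5(x² + 22x) -4(y² - 24y) = -9
Complete the square: 5(x + 11)² -4(y - 12)² = -9 + 605 - 576 = 20
Divide through by 20 to get (x + 11)²/4 - (y - 12)²/5 = 1.
Hyperbola, center (-11, 12), transverse axis horizontal; a² = 4, b² = 5.
a = 2. Vertices at (h ± a, k).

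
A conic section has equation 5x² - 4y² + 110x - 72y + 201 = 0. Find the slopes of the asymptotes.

√5/2 and -√5/2

5(x² + 22x) -4(y² + 18y) = -201
Complete the square in x and y: 5(x + 11)² -4(y + 9)² = -201 + 605 - 324 = 80
Divide by 80: (x + 11)²/16 - (y + 9)²/20 = 1
Hyperbola, center (-11, -9), transverse axis horizontal; a² = 16, b² = 20.
For a horizontal hyperbola the asymptotes have slope ±b/a.
Here that is ±2√5/4 = ±√5/2.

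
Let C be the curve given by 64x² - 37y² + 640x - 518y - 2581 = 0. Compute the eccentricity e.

e = √3737/37

64(x² + 10x) -37(y² + 14y) = 2581
64(x + 5)² -37(y + 7)² = 2581 + 1600 - 1813 = 2368
Divide by 2368: (x + 5)²/37 - (y + 7)²/64 = 1
Hyperbola, center (-5, -7), transverse axis horizontal; a² = 37, b² = 64.
c² = a² + b² = 101, so c = √101.
e = c/a = √101/√37 = √3737/37.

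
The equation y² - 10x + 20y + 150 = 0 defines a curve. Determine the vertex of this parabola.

Only y is squared. Complete the square in y: (y + 10)² = 10(x - 5).
Vertex (5, -10); 4p = 10 so p = 5/2. Opens right.

(5, -10)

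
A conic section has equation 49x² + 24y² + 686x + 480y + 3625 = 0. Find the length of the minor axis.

49(x² + 14x) + 24(y² + 20y) = -3625
49(x + 7)² + 24(y + 10)² = -3625 + 2401 + 2400 = 1176
Dividing both sides by 1176: (x + 7)²/24 + (y + 10)²/49 = 1
Ellipse, center (-7, -10), major axis vertical; a² = 49, b² = 24.
b² = 24 so b = 2√6; the minor axis has length 2b = 4√6.

4√6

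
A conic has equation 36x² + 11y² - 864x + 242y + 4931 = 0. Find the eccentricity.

e = 5/6

Group: 36(x² - 24x) + 11(y² + 22y) = -4931
Complete the square: 36(x - 12)² + 11(y + 11)² = -4931 + 5184 + 1331 = 1584
Dividing both sides by 1584: (x - 12)²/44 + (y + 11)²/144 = 1
Ellipse, center (12, -11), major axis vertical; a² = 144, b² = 44.
c² = a² - b² = 100, so c = 10.
e = c/a = 10/12 = 5/6.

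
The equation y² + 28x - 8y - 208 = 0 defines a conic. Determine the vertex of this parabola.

(8, 4)

Only y is squared. Complete the square in y: (y - 4)² = -28(x - 8).
Vertex (8, 4); 4p = -28 so p = -7. Opens left.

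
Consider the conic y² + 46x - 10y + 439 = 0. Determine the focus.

Only y is squared. Complete the square in y: (y - 5)² = -46(x + 9).
Vertex (-9, 5); 4p = -46 so p = -23/2. Opens left.
Focus is p units from the vertex along the axis: (h + p, k).

(-41/2, 5)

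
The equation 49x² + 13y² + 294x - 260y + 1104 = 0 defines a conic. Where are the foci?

(-3, 4) and (-3, 16)

Collect terms: 49(x² + 6x) + 13(y² - 20y) = -1104
Complete the square in x and y: 49(x + 3)² + 13(y - 10)² = -1104 + 441 + 1300 = 637
Divide by 637: (x + 3)²/13 + (y - 10)²/49 = 1
Ellipse, center (-3, 10), major axis vertical; a² = 49, b² = 13.
c² = a² - b² = 49 - 13 = 36, so c = 6.
Foci lie on the vertical axis through the center: (h, k ± c).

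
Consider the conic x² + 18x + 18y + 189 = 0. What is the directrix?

y = -3/2

Only x is squared. Complete the square in x: (x + 9)² = -18(y + 6).
Vertex (-9, -6); 4p = -18 so p = -9/2. Opens down.
Directrix is the horizontal line y = k − p = -6 − (-9/2) = -3/2.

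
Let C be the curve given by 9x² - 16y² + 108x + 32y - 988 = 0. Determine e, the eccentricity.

Group the x- and y-terms: 9(x² + 12x) -16(y² - 2y) = 988
Completing the square gives 9(x + 6)² -16(y - 1)² = 988 + 324 - 16 = 1296.
Divide by 1296: (x + 6)²/144 - (y - 1)²/81 = 1
Hyperbola, center (-6, 1), transverse axis horizontal; a² = 144, b² = 81.
c² = a² + b² = 225, so c = 15.
e = c/a = 15/12 = 5/4.

e = 5/4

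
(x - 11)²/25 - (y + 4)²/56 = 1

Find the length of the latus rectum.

Center (11, -4). The positive term is the x-term, so the transverse axis is horizontal; a² = 25, b² = 56.
Latus rectum length = 2b²/a = 2·56/5 = 112/5.

112/5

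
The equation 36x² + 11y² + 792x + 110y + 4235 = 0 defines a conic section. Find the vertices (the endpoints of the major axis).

(-11, -11) and (-11, 1)

Rearranging, 36(x² + 22x) + 11(y² + 10y) = -4235.
Completing the square gives 36(x + 11)² + 11(y + 5)² = -4235 + 4356 + 275 = 396.
Dividing both sides by 396: (x + 11)²/11 + (y + 5)²/36 = 1
Ellipse, center (-11, -5), major axis vertical; a² = 36, b² = 11.
a = 6. Vertices at (h, k ± a).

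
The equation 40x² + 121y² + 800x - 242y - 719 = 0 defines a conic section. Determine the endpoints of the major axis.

(-21, 1) and (1, 1)

Group the x- and y-terms: 40(x² + 20x) + 121(y² - 2y) = 719
Complete the square in x and y: 40(x + 10)² + 121(y - 1)² = 719 + 4000 + 121 = 4840
Dividing both sides by 4840: (x + 10)²/121 + (y - 1)²/40 = 1
Ellipse, center (-10, 1), major axis horizontal; a² = 121, b² = 40.
a = 11. Vertices at (h ± a, k).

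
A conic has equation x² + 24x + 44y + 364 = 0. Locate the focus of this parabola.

(-12, -16)

Only x is squared. Complete the square in x: (x + 12)² = -44(y + 5).
Vertex (-12, -5); 4p = -44 so p = -11. Opens down.
Focus is p units from the vertex along the axis: (h, k + p).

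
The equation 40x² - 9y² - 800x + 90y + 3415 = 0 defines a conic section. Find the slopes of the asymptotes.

Group the x- and y-terms: 40(x² - 20x) -9(y² - 10y) = -3415
Complete the square: 40(x - 10)² -9(y - 5)² = -3415 + 4000 - 225 = 360
Divide by 360: (x - 10)²/9 - (y - 5)²/40 = 1
Hyperbola, center (10, 5), transverse axis horizontal; a² = 9, b² = 40.
For a horizontal hyperbola the asymptotes have slope ±b/a.
Here that is ±2√10/3.

2√10/3 and -2√10/3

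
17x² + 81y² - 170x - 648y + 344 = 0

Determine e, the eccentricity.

e = 8/9

Group the x- and y-terms: 17(x² - 10x) + 81(y² - 8y) = -344
17(x - 5)² + 81(y - 4)² = -344 + 425 + 1296 = 1377
Divide through by 1377 to get (x - 5)²/81 + (y - 4)²/17 = 1.
Ellipse, center (5, 4), major axis horizontal; a² = 81, b² = 17.
c² = a² - b² = 64, so c = 8.
e = c/a = 8/9.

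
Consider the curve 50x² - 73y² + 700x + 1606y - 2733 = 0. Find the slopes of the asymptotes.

5√146/73 and -5√146/73

Group the x- and y-terms: 50(x² + 14x) -73(y² - 22y) = 2733
Complete the square: 50(x + 7)² -73(y - 11)² = 2733 + 2450 - 8833 = -3650
Dividing both sides by -3650: (y - 11)²/50 - (x + 7)²/73 = 1
Hyperbola, center (-7, 11), transverse axis vertical; a² = 50, b² = 73.
For a vertical hyperbola the asymptotes have slope ±a/b.
Here that is ±5√2/√73 = ±5√146/73.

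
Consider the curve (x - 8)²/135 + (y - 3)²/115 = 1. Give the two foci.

Center (8, 3). The larger denominator 135 sits under the x-term, so the major axis is horizontal; a² = 135, b² = 115.
c² = a² - b² = 135 - 115 = 20, so c = 2√5.
Foci lie on the horizontal axis through the center: (h ± c, k).

(8 - 2√5, 3) and (8 + 2√5, 3)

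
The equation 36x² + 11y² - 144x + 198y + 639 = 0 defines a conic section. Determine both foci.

(2, -14) and (2, -4)

Group the x- and y-terms: 36(x² - 4x) + 11(y² + 18y) = -639
Complete the square in x and y: 36(x - 2)² + 11(y + 9)² = -639 + 144 + 891 = 396
Divide by 396: (x - 2)²/11 + (y + 9)²/36 = 1
Ellipse, center (2, -9), major axis vertical; a² = 36, b² = 11.
c² = a² - b² = 36 - 11 = 25, so c = 5.
Foci lie on the vertical axis through the center: (h, k ± c).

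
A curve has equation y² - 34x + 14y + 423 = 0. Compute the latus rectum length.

Only y is squared. Complete the square in y: (y + 7)² = 34(x - 11).
Vertex (11, -7); 4p = 34 so p = 17/2. Opens right.
Latus rectum length = |4p| = 34.

34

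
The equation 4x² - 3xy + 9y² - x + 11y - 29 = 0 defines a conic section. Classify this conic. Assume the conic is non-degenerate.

A = 4, B = -3, C = 9.
Discriminant B² − 4AC = (-3)² − 4·4·9 = -135.
B² − 4AC < 0 ⇒ ellipse.

ellipse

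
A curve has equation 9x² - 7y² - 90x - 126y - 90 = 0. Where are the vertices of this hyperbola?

(5, -15) and (5, -3)

Collect terms: 9(x² - 10x) -7(y² + 18y) = 90
Complete the square in x and y: 9(x - 5)² -7(y + 9)² = 90 + 225 - 567 = -252
Dividing both sides by -252: (y + 9)²/36 - (x - 5)²/28 = 1
Hyperbola, center (5, -9), transverse axis vertical; a² = 36, b² = 28.
a = 6. Vertices at (h, k ± a).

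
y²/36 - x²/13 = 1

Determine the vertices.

Center (0, 0). The positive term is the y-term, so the transverse axis is vertical; a² = 36, b² = 13.
a = 6. Vertices at (h, k ± a).

(0, -6) and (0, 6)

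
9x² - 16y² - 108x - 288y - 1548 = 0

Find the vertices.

(-2, -9) and (14, -9)

Collect terms: 9(x² - 12x) -16(y² + 18y) = 1548
Completing the square gives 9(x - 6)² -16(y + 9)² = 1548 + 324 - 1296 = 576.
Divide through by 576 to get (x - 6)²/64 - (y + 9)²/36 = 1.
Hyperbola, center (6, -9), transverse axis horizontal; a² = 64, b² = 36.
a = 8. Vertices at (h ± a, k).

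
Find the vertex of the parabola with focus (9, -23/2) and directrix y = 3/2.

(9, -5)

The vertex is the midpoint between the focus and the directrix along the axis of symmetry.
Axis is vertical (directrix is horizontal). Vertex y-coordinate = (-23/2 + 3/2)/2 = -5; x-coordinate = 9.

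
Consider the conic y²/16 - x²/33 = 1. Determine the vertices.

Center (0, 0). The positive term is the y-term, so the transverse axis is vertical; a² = 16, b² = 33.
a = 4. Vertices at (h, k ± a).

(0, -4) and (0, 4)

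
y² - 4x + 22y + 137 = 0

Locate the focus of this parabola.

Only y is squared. Complete the square in y: (y + 11)² = 4(x - 4).
Vertex (4, -11); 4p = 4 so p = 1. Opens right.
Focus is p units from the vertex along the axis: (h + p, k).

(5, -11)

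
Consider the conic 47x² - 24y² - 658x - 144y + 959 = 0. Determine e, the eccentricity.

Collect terms: 47(x² - 14x) -24(y² + 6y) = -959
Completing the square gives 47(x - 7)² -24(y + 3)² = -959 + 2303 - 216 = 1128.
Divide through by 1128 to get (x - 7)²/24 - (y + 3)²/47 = 1.
Hyperbola, center (7, -3), transverse axis horizontal; a² = 24, b² = 47.
c² = a² + b² = 71, so c = √71.
e = c/a = √71/2√6 = √426/12.

e = √426/12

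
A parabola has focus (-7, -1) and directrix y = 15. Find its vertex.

(-7, 7)

The vertex is the midpoint between the focus and the directrix along the axis of symmetry.
Axis is vertical (directrix is horizontal). Vertex y-coordinate = (-1 + 15)/2 = 7; x-coordinate = -7.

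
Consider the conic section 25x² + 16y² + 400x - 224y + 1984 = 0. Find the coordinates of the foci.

Group: 25(x² + 16x) + 16(y² - 14y) = -1984
Complete the square in x and y: 25(x + 8)² + 16(y - 7)² = -1984 + 1600 + 784 = 400
Divide through by 400 to get (x + 8)²/16 + (y - 7)²/25 = 1.
Ellipse, center (-8, 7), major axis vertical; a² = 25, b² = 16.
c² = a² - b² = 25 - 16 = 9, so c = 3.
Foci lie on the vertical axis through the center: (h, k ± c).

(-8, 4) and (-8, 10)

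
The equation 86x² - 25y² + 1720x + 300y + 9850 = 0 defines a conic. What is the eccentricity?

86(x² + 20x) -25(y² - 12y) = -9850
Complete the square: 86(x + 10)² -25(y - 6)² = -9850 + 8600 - 900 = -2150
Dividing both sides by -2150: (y - 6)²/86 - (x + 10)²/25 = 1
Hyperbola, center (-10, 6), transverse axis vertical; a² = 86, b² = 25.
c² = a² + b² = 111, so c = √111.
e = c/a = √111/√86 = √9546/86.

e = √9546/86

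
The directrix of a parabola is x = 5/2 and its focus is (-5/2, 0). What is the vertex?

(0, 0)

The vertex is the midpoint between the focus and the directrix along the axis of symmetry.
Axis is horizontal (directrix is vertical). Vertex x-coordinate = (-5/2 + 5/2)/2 = 0; y-coordinate = 0.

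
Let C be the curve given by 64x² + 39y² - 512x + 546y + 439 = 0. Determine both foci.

64(x² - 8x) + 39(y² + 14y) = -439
Completing the square gives 64(x - 4)² + 39(y + 7)² = -439 + 1024 + 1911 = 2496.
Divide by 2496: (x - 4)²/39 + (y + 7)²/64 = 1
Ellipse, center (4, -7), major axis vertical; a² = 64, b² = 39.
c² = a² - b² = 64 - 39 = 25, so c = 5.
Foci lie on the vertical axis through the center: (h, k ± c).

(4, -12) and (4, -2)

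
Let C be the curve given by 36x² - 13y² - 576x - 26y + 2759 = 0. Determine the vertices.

Rearranging, 36(x² - 16x) -13(y² + 2y) = -2759.
Complete the square: 36(x - 8)² -13(y + 1)² = -2759 + 2304 - 13 = -468
Divide by -468: (y + 1)²/36 - (x - 8)²/13 = 1
Hyperbola, center (8, -1), transverse axis vertical; a² = 36, b² = 13.
a = 6. Vertices at (h, k ± a).

(8, -7) and (8, 5)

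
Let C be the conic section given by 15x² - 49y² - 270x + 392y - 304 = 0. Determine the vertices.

(2, 4) and (16, 4)

15(x² - 18x) -49(y² - 8y) = 304
Complete the square in x and y: 15(x - 9)² -49(y - 4)² = 304 + 1215 - 784 = 735
Divide by 735: (x - 9)²/49 - (y - 4)²/15 = 1
Hyperbola, center (9, 4), transverse axis horizontal; a² = 49, b² = 15.
a = 7. Vertices at (h ± a, k).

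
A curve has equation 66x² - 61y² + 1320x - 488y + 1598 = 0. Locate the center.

(-10, -4)

Group: 66(x² + 20x) -61(y² + 8y) = -1598
Complete the square: 66(x + 10)² -61(y + 4)² = -1598 + 6600 - 976 = 4026
Dividing both sides by 4026: (x + 10)²/61 - (y + 4)²/66 = 1
Hyperbola with center (-10, -4).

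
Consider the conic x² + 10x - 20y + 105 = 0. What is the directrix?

Only x is squared. Complete the square in x: (x + 5)² = 20(y - 4).
Vertex (-5, 4); 4p = 20 so p = 5. Opens up.
Directrix is the horizontal line y = k − p = 4 − (5) = -1.

y = -1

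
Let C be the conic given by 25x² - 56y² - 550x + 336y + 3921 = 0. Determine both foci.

Group the x- and y-terms: 25(x² - 22x) -56(y² - 6y) = -3921
25(x - 11)² -56(y - 3)² = -3921 + 3025 - 504 = -1400
Dividing both sides by -1400: (y - 3)²/25 - (x - 11)²/56 = 1
Hyperbola, center (11, 3), transverse axis vertical; a² = 25, b² = 56.
c² = a² + b² = 25 + 56 = 81, so c = 9.
Foci lie on the vertical axis through the center: (h, k ± c).

(11, -6) and (11, 12)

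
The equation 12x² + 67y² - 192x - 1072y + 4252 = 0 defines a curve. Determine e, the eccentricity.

e = √3685/67

Group the x- and y-terms: 12(x² - 16x) + 67(y² - 16y) = -4252
Complete the square in x and y: 12(x - 8)² + 67(y - 8)² = -4252 + 768 + 4288 = 804
Divide by 804: (x - 8)²/67 + (y - 8)²/12 = 1
Ellipse, center (8, 8), major axis horizontal; a² = 67, b² = 12.
c² = a² - b² = 55, so c = √55.
e = c/a = √55/√67 = √3685/67.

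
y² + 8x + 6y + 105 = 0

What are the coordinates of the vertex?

Only y is squared. Complete the square in y: (y + 3)² = -8(x + 12).
Vertex (-12, -3); 4p = -8 so p = -2. Opens left.

(-12, -3)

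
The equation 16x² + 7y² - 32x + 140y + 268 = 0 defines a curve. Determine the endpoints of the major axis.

(1, -18) and (1, -2)

Collect terms: 16(x² - 2x) + 7(y² + 20y) = -268
Complete the square in x and y: 16(x - 1)² + 7(y + 10)² = -268 + 16 + 700 = 448
Dividing both sides by 448: (x - 1)²/28 + (y + 10)²/64 = 1
Ellipse, center (1, -10), major axis vertical; a² = 64, b² = 28.
a = 8. Vertices at (h, k ± a).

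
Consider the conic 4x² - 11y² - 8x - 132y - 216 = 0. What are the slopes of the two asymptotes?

2√11/11 and -2√11/11

Rearranging, 4(x² - 2x) -11(y² + 12y) = 216.
Complete the square in x and y: 4(x - 1)² -11(y + 6)² = 216 + 4 - 396 = -176
Divide through by -176 to get (y + 6)²/16 - (x - 1)²/44 = 1.
Hyperbola, center (1, -6), transverse axis vertical; a² = 16, b² = 44.
For a vertical hyperbola the asymptotes have slope ±a/b.
Here that is ±4/2√11 = ±2√11/11.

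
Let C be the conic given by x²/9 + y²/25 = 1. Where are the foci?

Center (0, 0). The larger denominator 25 sits under the y-term, so the major axis is vertical; a² = 25, b² = 9.
c² = a² - b² = 25 - 9 = 16, so c = 4.
Foci lie on the vertical axis through the center: (h, k ± c).

(0, -4) and (0, 4)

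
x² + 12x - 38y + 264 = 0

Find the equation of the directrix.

y = -7/2

Only x is squared. Complete the square in x: (x + 6)² = 38(y - 6).
Vertex (-6, 6); 4p = 38 so p = 19/2. Opens up.
Directrix is the horizontal line y = k − p = 6 − (19/2) = -7/2.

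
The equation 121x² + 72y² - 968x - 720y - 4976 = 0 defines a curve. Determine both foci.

(4, -2) and (4, 12)

Rearranging, 121(x² - 8x) + 72(y² - 10y) = 4976.
Complete the square in x and y: 121(x - 4)² + 72(y - 5)² = 4976 + 1936 + 1800 = 8712
Divide by 8712: (x - 4)²/72 + (y - 5)²/121 = 1
Ellipse, center (4, 5), major axis vertical; a² = 121, b² = 72.
c² = a² - b² = 121 - 72 = 49, so c = 7.
Foci lie on the vertical axis through the center: (h, k ± c).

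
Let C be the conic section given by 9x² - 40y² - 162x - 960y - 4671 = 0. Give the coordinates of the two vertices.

9(x² - 18x) -40(y² + 24y) = 4671
Complete the square: 9(x - 9)² -40(y + 12)² = 4671 + 729 - 5760 = -360
Divide by -360: (y + 12)²/9 - (x - 9)²/40 = 1
Hyperbola, center (9, -12), transverse axis vertical; a² = 9, b² = 40.
a = 3. Vertices at (h, k ± a).

(9, -15) and (9, -9)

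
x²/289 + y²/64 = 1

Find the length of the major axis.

34

Center (0, 0). The larger denominator 289 sits under the x-term, so the major axis is horizontal; a² = 289, b² = 64.
a² = 289 so a = 17; the major axis has length 2a = 34.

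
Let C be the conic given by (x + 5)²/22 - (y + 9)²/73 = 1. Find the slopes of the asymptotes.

Center (-5, -9). The positive term is the x-term, so the transverse axis is horizontal; a² = 22, b² = 73.
For a horizontal hyperbola the asymptotes have slope ±b/a.
Here that is ±√73/√22 = ±√1606/22.

√1606/22 and -√1606/22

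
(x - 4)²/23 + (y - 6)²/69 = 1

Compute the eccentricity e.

e = √6/3

Center (4, 6). The larger denominator 69 sits under the y-term, so the major axis is vertical; a² = 69, b² = 23.
c² = a² - b² = 46, so c = √46.
e = c/a = √46/√69 = √6/3.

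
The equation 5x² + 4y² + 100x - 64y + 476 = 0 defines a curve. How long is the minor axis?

Collect terms: 5(x² + 20x) + 4(y² - 16y) = -476
Complete the square: 5(x + 10)² + 4(y - 8)² = -476 + 500 + 256 = 280
Divide by 280: (x + 10)²/56 + (y - 8)²/70 = 1
Ellipse, center (-10, 8), major axis vertical; a² = 70, b² = 56.
b² = 56 so b = 2√14; the minor axis has length 2b = 4√14.

4√14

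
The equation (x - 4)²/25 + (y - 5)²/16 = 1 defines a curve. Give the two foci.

Center (4, 5). The larger denominator 25 sits under the x-term, so the major axis is horizontal; a² = 25, b² = 16.
c² = a² - b² = 25 - 16 = 9, so c = 3.
Foci lie on the horizontal axis through the center: (h ± c, k).

(1, 5) and (7, 5)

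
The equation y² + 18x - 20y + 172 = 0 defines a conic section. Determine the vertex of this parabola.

(-4, 10)

Only y is squared. Complete the square in y: (y - 10)² = -18(x + 4).
Vertex (-4, 10); 4p = -18 so p = -9/2. Opens left.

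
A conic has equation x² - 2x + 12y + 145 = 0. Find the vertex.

Only x is squared. Complete the square in x: (x - 1)² = -12(y + 12).
Vertex (1, -12); 4p = -12 so p = -3. Opens down.

(1, -12)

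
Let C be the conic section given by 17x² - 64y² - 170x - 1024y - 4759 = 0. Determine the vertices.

(-3, -8) and (13, -8)

Group: 17(x² - 10x) -64(y² + 16y) = 4759
Complete the square in x and y: 17(x - 5)² -64(y + 8)² = 4759 + 425 - 4096 = 1088
Divide by 1088: (x - 5)²/64 - (y + 8)²/17 = 1
Hyperbola, center (5, -8), transverse axis horizontal; a² = 64, b² = 17.
a = 8. Vertices at (h ± a, k).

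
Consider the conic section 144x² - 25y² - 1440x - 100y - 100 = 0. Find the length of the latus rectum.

Group the x- and y-terms: 144(x² - 10x) -25(y² + 4y) = 100
Complete the square: 144(x - 5)² -25(y + 2)² = 100 + 3600 - 100 = 3600
Divide by 3600: (x - 5)²/25 - (y + 2)²/144 = 1
Hyperbola, center (5, -2), transverse axis horizontal; a² = 25, b² = 144.
Latus rectum length = 2b²/a = 2·144/5 = 288/5.

288/5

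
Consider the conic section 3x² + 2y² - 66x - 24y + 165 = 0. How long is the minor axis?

6√10

Collect terms: 3(x² - 22x) + 2(y² - 12y) = -165
3(x - 11)² + 2(y - 6)² = -165 + 363 + 72 = 270
Divide by 270: (x - 11)²/90 + (y - 6)²/135 = 1
Ellipse, center (11, 6), major axis vertical; a² = 135, b² = 90.
b² = 90 so b = 3√10; the minor axis has length 2b = 6√10.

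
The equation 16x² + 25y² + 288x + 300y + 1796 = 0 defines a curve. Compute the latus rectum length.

32/5

Group the x- and y-terms: 16(x² + 18x) + 25(y² + 12y) = -1796
Completing the square gives 16(x + 9)² + 25(y + 6)² = -1796 + 1296 + 900 = 400.
Divide by 400: (x + 9)²/25 + (y + 6)²/16 = 1
Ellipse, center (-9, -6), major axis horizontal; a² = 25, b² = 16.
Latus rectum length = 2b²/a = 2·16/5 = 32/5.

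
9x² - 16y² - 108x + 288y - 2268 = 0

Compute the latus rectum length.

27/2

Group the x- and y-terms: 9(x² - 12x) -16(y² - 18y) = 2268
Completing the square gives 9(x - 6)² -16(y - 9)² = 2268 + 324 - 1296 = 1296.
Dividing both sides by 1296: (x - 6)²/144 - (y - 9)²/81 = 1
Hyperbola, center (6, 9), transverse axis horizontal; a² = 144, b² = 81.
Latus rectum length = 2b²/a = 2·81/12 = 27/2.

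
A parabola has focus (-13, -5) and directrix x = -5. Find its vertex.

(-9, -5)

The vertex is the midpoint between the focus and the directrix along the axis of symmetry.
Axis is horizontal (directrix is vertical). Vertex x-coordinate = (-13 + (-5))/2 = -9; y-coordinate = -5.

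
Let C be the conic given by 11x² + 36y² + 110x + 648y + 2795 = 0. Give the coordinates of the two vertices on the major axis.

(-11, -9) and (1, -9)

Group: 11(x² + 10x) + 36(y² + 18y) = -2795
Completing the square gives 11(x + 5)² + 36(y + 9)² = -2795 + 275 + 2916 = 396.
Dividing both sides by 396: (x + 5)²/36 + (y + 9)²/11 = 1
Ellipse, center (-5, -9), major axis horizontal; a² = 36, b² = 11.
a = 6. Vertices at (h ± a, k).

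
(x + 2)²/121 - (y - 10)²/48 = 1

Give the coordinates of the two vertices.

(-13, 10) and (9, 10)

Center (-2, 10). The positive term is the x-term, so the transverse axis is horizontal; a² = 121, b² = 48.
a = 11. Vertices at (h ± a, k).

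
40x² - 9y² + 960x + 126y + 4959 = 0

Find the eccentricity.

e = 7/3

Rearranging, 40(x² + 24x) -9(y² - 14y) = -4959.
Completing the square gives 40(x + 12)² -9(y - 7)² = -4959 + 5760 - 441 = 360.
Dividing both sides by 360: (x + 12)²/9 - (y - 7)²/40 = 1
Hyperbola, center (-12, 7), transverse axis horizontal; a² = 9, b² = 40.
c² = a² + b² = 49, so c = 7.
e = c/a = 7/3.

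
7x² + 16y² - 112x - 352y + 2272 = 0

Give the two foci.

(5, 11) and (11, 11)

Rearranging, 7(x² - 16x) + 16(y² - 22y) = -2272.
7(x - 8)² + 16(y - 11)² = -2272 + 448 + 1936 = 112
Dividing both sides by 112: (x - 8)²/16 + (y - 11)²/7 = 1
Ellipse, center (8, 11), major axis horizontal; a² = 16, b² = 7.
c² = a² - b² = 16 - 7 = 9, so c = 3.
Foci lie on the horizontal axis through the center: (h ± c, k).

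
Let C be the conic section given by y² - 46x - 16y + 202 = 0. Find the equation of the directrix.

Only y is squared. Complete the square in y: (y - 8)² = 46(x - 3).
Vertex (3, 8); 4p = 46 so p = 23/2. Opens right.
Directrix is the vertical line x = h − p = 3 − (23/2) = -17/2.

x = -17/2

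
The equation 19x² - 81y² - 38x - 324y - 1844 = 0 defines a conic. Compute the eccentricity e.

Collect terms: 19(x² - 2x) -81(y² + 4y) = 1844
Complete the square in x and y: 19(x - 1)² -81(y + 2)² = 1844 + 19 - 324 = 1539
Divide through by 1539 to get (x - 1)²/81 - (y + 2)²/19 = 1.
Hyperbola, center (1, -2), transverse axis horizontal; a² = 81, b² = 19.
c² = a² + b² = 100, so c = 10.
e = c/a = 10/9.

e = 10/9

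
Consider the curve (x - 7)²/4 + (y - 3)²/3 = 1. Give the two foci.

(6, 3) and (8, 3)

Center (7, 3). The larger denominator 4 sits under the x-term, so the major axis is horizontal; a² = 4, b² = 3.
c² = a² - b² = 4 - 3 = 1, so c = 1.
Foci lie on the horizontal axis through the center: (h ± c, k).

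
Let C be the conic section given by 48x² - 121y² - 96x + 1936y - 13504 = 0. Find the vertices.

(-10, 8) and (12, 8)

48(x² - 2x) -121(y² - 16y) = 13504
48(x - 1)² -121(y - 8)² = 13504 + 48 - 7744 = 5808
Divide by 5808: (x - 1)²/121 - (y - 8)²/48 = 1
Hyperbola, center (1, 8), transverse axis horizontal; a² = 121, b² = 48.
a = 11. Vertices at (h ± a, k).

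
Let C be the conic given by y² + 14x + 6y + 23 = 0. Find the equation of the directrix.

Only y is squared. Complete the square in y: (y + 3)² = -14(x + 1).
Vertex (-1, -3); 4p = -14 so p = -7/2. Opens left.
Directrix is the vertical line x = h − p = -1 − (-7/2) = 5/2.

x = 5/2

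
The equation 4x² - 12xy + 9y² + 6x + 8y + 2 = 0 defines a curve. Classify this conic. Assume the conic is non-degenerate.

parabola

A = 4, B = -12, C = 9.
Discriminant B² − 4AC = (-12)² − 4·4·9 = 0.
B² − 4AC = 0 ⇒ parabola.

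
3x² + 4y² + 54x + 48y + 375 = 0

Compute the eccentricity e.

e = 1/2

Collect terms: 3(x² + 18x) + 4(y² + 12y) = -375
Complete the square: 3(x + 9)² + 4(y + 6)² = -375 + 243 + 144 = 12
Divide through by 12 to get (x + 9)²/4 + (y + 6)²/3 = 1.
Ellipse, center (-9, -6), major axis horizontal; a² = 4, b² = 3.
c² = a² - b² = 1, so c = 1.
e = c/a = 1/2.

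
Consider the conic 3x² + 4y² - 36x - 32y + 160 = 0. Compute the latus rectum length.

Group the x- and y-terms: 3(x² - 12x) + 4(y² - 8y) = -160
3(x - 6)² + 4(y - 4)² = -160 + 108 + 64 = 12
Divide through by 12 to get (x - 6)²/4 + (y - 4)²/3 = 1.
Ellipse, center (6, 4), major axis horizontal; a² = 4, b² = 3.
Latus rectum length = 2b²/a = 2·3/2 = 3.

3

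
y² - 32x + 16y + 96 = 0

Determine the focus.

(9, -8)

Only y is squared. Complete the square in y: (y + 8)² = 32(x - 1).
Vertex (1, -8); 4p = 32 so p = 8. Opens right.
Focus is p units from the vertex along the axis: (h + p, k).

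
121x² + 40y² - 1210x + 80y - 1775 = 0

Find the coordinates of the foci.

Group the x- and y-terms: 121(x² - 10x) + 40(y² + 2y) = 1775
Complete the square: 121(x - 5)² + 40(y + 1)² = 1775 + 3025 + 40 = 4840
Divide through by 4840 to get (x - 5)²/40 + (y + 1)²/121 = 1.
Ellipse, center (5, -1), major axis vertical; a² = 121, b² = 40.
c² = a² - b² = 121 - 40 = 81, so c = 9.
Foci lie on the vertical axis through the center: (h, k ± c).

(5, -10) and (5, 8)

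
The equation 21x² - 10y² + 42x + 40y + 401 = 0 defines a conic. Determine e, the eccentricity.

Rearranging, 21(x² + 2x) -10(y² - 4y) = -401.
Complete the square: 21(x + 1)² -10(y - 2)² = -401 + 21 - 40 = -420
Dividing both sides by -420: (y - 2)²/42 - (x + 1)²/20 = 1
Hyperbola, center (-1, 2), transverse axis vertical; a² = 42, b² = 20.
c² = a² + b² = 62, so c = √62.
e = c/a = √62/√42 = √651/21.

e = √651/21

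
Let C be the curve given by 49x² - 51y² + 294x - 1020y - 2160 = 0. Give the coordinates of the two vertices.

Rearranging, 49(x² + 6x) -51(y² + 20y) = 2160.
49(x + 3)² -51(y + 10)² = 2160 + 441 - 5100 = -2499
Dividing both sides by -2499: (y + 10)²/49 - (x + 3)²/51 = 1
Hyperbola, center (-3, -10), transverse axis vertical; a² = 49, b² = 51.
a = 7. Vertices at (h, k ± a).

(-3, -17) and (-3, -3)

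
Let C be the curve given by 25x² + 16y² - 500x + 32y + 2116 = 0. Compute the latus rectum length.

Group: 25(x² - 20x) + 16(y² + 2y) = -2116
Completing the square gives 25(x - 10)² + 16(y + 1)² = -2116 + 2500 + 16 = 400.
Dividing both sides by 400: (x - 10)²/16 + (y + 1)²/25 = 1
Ellipse, center (10, -1), major axis vertical; a² = 25, b² = 16.
Latus rectum length = 2b²/a = 2·16/5 = 32/5.

32/5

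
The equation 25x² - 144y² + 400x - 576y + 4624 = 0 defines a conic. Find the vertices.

25(x² + 16x) -144(y² + 4y) = -4624
25(x + 8)² -144(y + 2)² = -4624 + 1600 - 576 = -3600
Divide through by -3600 to get (y + 2)²/25 - (x + 8)²/144 = 1.
Hyperbola, center (-8, -2), transverse axis vertical; a² = 25, b² = 144.
a = 5. Vertices at (h, k ± a).

(-8, -7) and (-8, 3)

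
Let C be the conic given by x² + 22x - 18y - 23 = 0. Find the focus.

(-11, -7/2)

Only x is squared. Complete the square in x: (x + 11)² = 18(y + 8).
Vertex (-11, -8); 4p = 18 so p = 9/2. Opens up.
Focus is p units from the vertex along the axis: (h, k + p).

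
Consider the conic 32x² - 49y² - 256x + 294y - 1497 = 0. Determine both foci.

(-5, 3) and (13, 3)

Group the x- and y-terms: 32(x² - 8x) -49(y² - 6y) = 1497
Complete the square in x and y: 32(x - 4)² -49(y - 3)² = 1497 + 512 - 441 = 1568
Dividing both sides by 1568: (x - 4)²/49 - (y - 3)²/32 = 1
Hyperbola, center (4, 3), transverse axis horizontal; a² = 49, b² = 32.
c² = a² + b² = 49 + 32 = 81, so c = 9.
Foci lie on the horizontal axis through the center: (h ± c, k).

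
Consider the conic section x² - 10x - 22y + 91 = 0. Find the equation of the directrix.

Only x is squared. Complete the square in x: (x - 5)² = 22(y - 3).
Vertex (5, 3); 4p = 22 so p = 11/2. Opens up.
Directrix is the horizontal line y = k − p = 3 − (11/2) = -5/2.

y = -5/2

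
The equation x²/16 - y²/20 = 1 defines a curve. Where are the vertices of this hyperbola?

Center (0, 0). The positive term is the x-term, so the transverse axis is horizontal; a² = 16, b² = 20.
a = 4. Vertices at (h ± a, k).

(-4, 0) and (4, 0)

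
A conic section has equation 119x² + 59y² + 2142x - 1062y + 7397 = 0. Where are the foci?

Group: 119(x² + 18x) + 59(y² - 18y) = -7397
119(x + 9)² + 59(y - 9)² = -7397 + 9639 + 4779 = 7021
Divide by 7021: (x + 9)²/59 + (y - 9)²/119 = 1
Ellipse, center (-9, 9), major axis vertical; a² = 119, b² = 59.
c² = a² - b² = 119 - 59 = 60, so c = 2√15.
Foci lie on the vertical axis through the center: (h, k ± c).

(-9, 9 - 2√15) and (-9, 9 + 2√15)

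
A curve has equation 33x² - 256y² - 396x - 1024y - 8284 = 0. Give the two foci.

(-11, -2) and (23, -2)

Group: 33(x² - 12x) -256(y² + 4y) = 8284
Complete the square: 33(x - 6)² -256(y + 2)² = 8284 + 1188 - 1024 = 8448
Divide by 8448: (x - 6)²/256 - (y + 2)²/33 = 1
Hyperbola, center (6, -2), transverse axis horizontal; a² = 256, b² = 33.
c² = a² + b² = 256 + 33 = 289, so c = 17.
Foci lie on the horizontal axis through the center: (h ± c, k).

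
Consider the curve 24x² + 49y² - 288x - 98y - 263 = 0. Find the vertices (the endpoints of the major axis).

Group: 24(x² - 12x) + 49(y² - 2y) = 263
24(x - 6)² + 49(y - 1)² = 263 + 864 + 49 = 1176
Dividing both sides by 1176: (x - 6)²/49 + (y - 1)²/24 = 1
Ellipse, center (6, 1), major axis horizontal; a² = 49, b² = 24.
a = 7. Vertices at (h ± a, k).

(-1, 1) and (13, 1)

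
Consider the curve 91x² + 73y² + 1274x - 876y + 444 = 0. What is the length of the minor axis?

2√73

91(x² + 14x) + 73(y² - 12y) = -444
Complete the square: 91(x + 7)² + 73(y - 6)² = -444 + 4459 + 2628 = 6643
Divide through by 6643 to get (x + 7)²/73 + (y - 6)²/91 = 1.
Ellipse, center (-7, 6), major axis vertical; a² = 91, b² = 73.
b² = 73 so b = √73; the minor axis has length 2b = 2√73.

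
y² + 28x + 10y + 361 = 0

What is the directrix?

Only y is squared. Complete the square in y: (y + 5)² = -28(x + 12).
Vertex (-12, -5); 4p = -28 so p = -7. Opens left.
Directrix is the vertical line x = h − p = -12 − (-7) = -5.

x = -5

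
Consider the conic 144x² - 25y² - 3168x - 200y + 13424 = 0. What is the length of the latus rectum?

Rearranging, 144(x² - 22x) -25(y² + 8y) = -13424.
Complete the square in x and y: 144(x - 11)² -25(y + 4)² = -13424 + 17424 - 400 = 3600
Divide through by 3600 to get (x - 11)²/25 - (y + 4)²/144 = 1.
Hyperbola, center (11, -4), transverse axis horizontal; a² = 25, b² = 144.
Latus rectum length = 2b²/a = 2·144/5 = 288/5.

288/5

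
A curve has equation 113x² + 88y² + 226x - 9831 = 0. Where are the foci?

Collect terms: 113(x² + 2x) + 88y² = 9831
Completing the square gives 113(x + 1)² + 88y² = 9831 + 113 + 0 = 9944.
Divide through by 9944 to get (x + 1)²/88 + y²/113 = 1.
Ellipse, center (-1, 0), major axis vertical; a² = 113, b² = 88.
c² = a² - b² = 113 - 88 = 25, so c = 5.
Foci lie on the vertical axis through the center: (h, k ± c).

(-1, -5) and (-1, 5)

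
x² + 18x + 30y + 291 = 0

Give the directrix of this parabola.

y = 1/2

Only x is squared. Complete the square in x: (x + 9)² = -30(y + 7).
Vertex (-9, -7); 4p = -30 so p = -15/2. Opens down.
Directrix is the horizontal line y = k − p = -7 − (-15/2) = 1/2.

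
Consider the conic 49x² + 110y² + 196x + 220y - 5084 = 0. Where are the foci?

Group the x- and y-terms: 49(x² + 4x) + 110(y² + 2y) = 5084
Completing the square gives 49(x + 2)² + 110(y + 1)² = 5084 + 196 + 110 = 5390.
Dividing both sides by 5390: (x + 2)²/110 + (y + 1)²/49 = 1
Ellipse, center (-2, -1), major axis horizontal; a² = 110, b² = 49.
c² = a² - b² = 110 - 49 = 61, so c = √61.
Foci lie on the horizontal axis through the center: (h ± c, k).

(-2 - √61, -1) and (-2 + √61, -1)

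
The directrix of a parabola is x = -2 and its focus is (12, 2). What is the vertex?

(5, 2)

The vertex is the midpoint between the focus and the directrix along the axis of symmetry.
Axis is horizontal (directrix is vertical). Vertex x-coordinate = (12 + (-2))/2 = 5; y-coordinate = 2.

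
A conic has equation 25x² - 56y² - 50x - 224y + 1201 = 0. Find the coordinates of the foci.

Collect terms: 25(x² - 2x) -56(y² + 4y) = -1201
Completing the square gives 25(x - 1)² -56(y + 2)² = -1201 + 25 - 224 = -1400.
Dividing both sides by -1400: (y + 2)²/25 - (x - 1)²/56 = 1
Hyperbola, center (1, -2), transverse axis vertical; a² = 25, b² = 56.
c² = a² + b² = 25 + 56 = 81, so c = 9.
Foci lie on the vertical axis through the center: (h, k ± c).

(1, -11) and (1, 7)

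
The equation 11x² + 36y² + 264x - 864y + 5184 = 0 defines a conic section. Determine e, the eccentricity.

11(x² + 24x) + 36(y² - 24y) = -5184
Completing the square gives 11(x + 12)² + 36(y - 12)² = -5184 + 1584 + 5184 = 1584.
Divide by 1584: (x + 12)²/144 + (y - 12)²/44 = 1
Ellipse, center (-12, 12), major axis horizontal; a² = 144, b² = 44.
c² = a² - b² = 100, so c = 10.
e = c/a = 10/12 = 5/6.

e = 5/6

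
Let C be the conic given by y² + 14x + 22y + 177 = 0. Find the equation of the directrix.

x = -1/2

Only y is squared. Complete the square in y: (y + 11)² = -14(x + 4).
Vertex (-4, -11); 4p = -14 so p = -7/2. Opens left.
Directrix is the vertical line x = h − p = -4 − (-7/2) = -1/2.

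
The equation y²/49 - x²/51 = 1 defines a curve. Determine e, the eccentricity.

e = 10/7

Center (0, 0). The positive term is the y-term, so the transverse axis is vertical; a² = 49, b² = 51.
c² = a² + b² = 100, so c = 10.
e = c/a = 10/7.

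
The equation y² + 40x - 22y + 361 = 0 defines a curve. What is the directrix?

x = 4

Only y is squared. Complete the square in y: (y - 11)² = -40(x + 6).
Vertex (-6, 11); 4p = -40 so p = -10. Opens left.
Directrix is the vertical line x = h − p = -6 − (-10) = 4.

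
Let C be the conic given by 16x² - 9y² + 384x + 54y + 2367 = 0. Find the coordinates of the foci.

Group the x- and y-terms: 16(x² + 24x) -9(y² - 6y) = -2367
Complete the square in x and y: 16(x + 12)² -9(y - 3)² = -2367 + 2304 - 81 = -144
Dividing both sides by -144: (y - 3)²/16 - (x + 12)²/9 = 1
Hyperbola, center (-12, 3), transverse axis vertical; a² = 16, b² = 9.
c² = a² + b² = 16 + 9 = 25, so c = 5.
Foci lie on the vertical axis through the center: (h, k ± c).

(-12, -2) and (-12, 8)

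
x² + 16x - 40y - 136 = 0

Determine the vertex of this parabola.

Only x is squared. Complete the square in x: (x + 8)² = 40(y + 5).
Vertex (-8, -5); 4p = 40 so p = 10. Opens up.

(-8, -5)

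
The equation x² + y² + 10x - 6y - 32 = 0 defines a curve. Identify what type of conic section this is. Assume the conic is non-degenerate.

No xy term. Coefficients of x² and y² are A = 1, C = 1.
A = C (same sign) ⇒ circle.

circle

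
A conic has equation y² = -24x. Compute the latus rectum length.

Vertex (0, 0); 4p = -24 so p = -6. Opens left.
Latus rectum length = |4p| = 24.

24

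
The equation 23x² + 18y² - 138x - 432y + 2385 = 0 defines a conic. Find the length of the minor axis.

6√2

Rearranging, 23(x² - 6x) + 18(y² - 24y) = -2385.
Complete the square: 23(x - 3)² + 18(y - 12)² = -2385 + 207 + 2592 = 414
Divide through by 414 to get (x - 3)²/18 + (y - 12)²/23 = 1.
Ellipse, center (3, 12), major axis vertical; a² = 23, b² = 18.
b² = 18 so b = 3√2; the minor axis has length 2b = 6√2.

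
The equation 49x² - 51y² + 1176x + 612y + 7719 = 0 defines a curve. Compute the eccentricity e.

49(x² + 24x) -51(y² - 12y) = -7719
Complete the square in x and y: 49(x + 12)² -51(y - 6)² = -7719 + 7056 - 1836 = -2499
Divide by -2499: (y - 6)²/49 - (x + 12)²/51 = 1
Hyperbola, center (-12, 6), transverse axis vertical; a² = 49, b² = 51.
c² = a² + b² = 100, so c = 10.
e = c/a = 10/7.

e = 10/7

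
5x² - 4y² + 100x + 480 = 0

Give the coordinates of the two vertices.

Group: 5(x² + 20x) -4y² = -480
Completing the square gives 5(x + 10)² -4y² = -480 + 500 + 0 = 20.
Dividing both sides by 20: (x + 10)²/4 - y²/5 = 1
Hyperbola, center (-10, 0), transverse axis horizontal; a² = 4, b² = 5.
a = 2. Vertices at (h ± a, k).

(-12, 0) and (-8, 0)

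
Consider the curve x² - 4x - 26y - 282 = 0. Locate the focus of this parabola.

Only x is squared. Complete the square in x: (x - 2)² = 26(y + 11).
Vertex (2, -11); 4p = 26 so p = 13/2. Opens up.
Focus is p units from the vertex along the axis: (h, k + p).

(2, -9/2)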